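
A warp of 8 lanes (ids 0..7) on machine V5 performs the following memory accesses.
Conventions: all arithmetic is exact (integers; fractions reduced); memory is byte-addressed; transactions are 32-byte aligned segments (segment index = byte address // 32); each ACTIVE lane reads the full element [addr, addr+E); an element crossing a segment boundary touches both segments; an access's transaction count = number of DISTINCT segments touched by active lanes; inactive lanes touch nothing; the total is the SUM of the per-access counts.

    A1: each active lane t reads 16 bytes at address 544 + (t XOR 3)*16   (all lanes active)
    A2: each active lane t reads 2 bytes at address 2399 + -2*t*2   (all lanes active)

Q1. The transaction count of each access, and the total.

A1: 4 transactions
A2: 2 transactions

Answer: 4,2; total 6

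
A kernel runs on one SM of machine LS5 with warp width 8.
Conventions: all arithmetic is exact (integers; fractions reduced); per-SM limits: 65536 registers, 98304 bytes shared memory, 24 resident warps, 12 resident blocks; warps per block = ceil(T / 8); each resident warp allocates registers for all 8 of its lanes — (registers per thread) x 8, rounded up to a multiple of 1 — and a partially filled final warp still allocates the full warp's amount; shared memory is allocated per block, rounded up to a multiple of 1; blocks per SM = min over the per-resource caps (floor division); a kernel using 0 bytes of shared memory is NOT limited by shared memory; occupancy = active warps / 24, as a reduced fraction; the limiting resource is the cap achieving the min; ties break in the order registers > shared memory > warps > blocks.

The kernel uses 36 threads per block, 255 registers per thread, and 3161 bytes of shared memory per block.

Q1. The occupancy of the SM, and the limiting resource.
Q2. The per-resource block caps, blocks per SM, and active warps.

Answer: occupancy 5/6, limited by warps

registers: 6 blocks
shared memory: 31 blocks
warps: 4 blocks
blocks: 12 blocks

Answer: 4 blocks, 20 active warps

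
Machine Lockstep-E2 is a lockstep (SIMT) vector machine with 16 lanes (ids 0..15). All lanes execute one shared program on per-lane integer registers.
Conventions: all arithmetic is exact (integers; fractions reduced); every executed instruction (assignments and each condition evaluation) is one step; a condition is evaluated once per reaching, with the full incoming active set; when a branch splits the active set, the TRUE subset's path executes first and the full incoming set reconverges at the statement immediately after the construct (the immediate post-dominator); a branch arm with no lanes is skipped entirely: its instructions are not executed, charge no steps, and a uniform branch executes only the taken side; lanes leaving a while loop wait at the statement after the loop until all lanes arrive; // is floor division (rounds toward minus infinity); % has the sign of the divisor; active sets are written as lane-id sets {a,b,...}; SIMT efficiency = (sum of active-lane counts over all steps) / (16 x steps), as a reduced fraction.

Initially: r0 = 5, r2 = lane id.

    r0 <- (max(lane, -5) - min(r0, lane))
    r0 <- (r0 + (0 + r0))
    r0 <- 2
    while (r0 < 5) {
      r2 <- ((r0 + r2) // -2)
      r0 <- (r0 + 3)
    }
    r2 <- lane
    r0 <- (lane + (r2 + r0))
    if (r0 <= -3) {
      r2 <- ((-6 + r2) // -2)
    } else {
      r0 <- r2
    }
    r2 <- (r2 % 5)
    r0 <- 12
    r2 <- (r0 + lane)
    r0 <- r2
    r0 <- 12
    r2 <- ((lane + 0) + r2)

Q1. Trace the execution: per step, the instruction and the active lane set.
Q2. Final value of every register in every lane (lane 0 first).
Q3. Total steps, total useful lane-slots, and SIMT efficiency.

step 0: r0 <- (max(lane, -5) - min(r0, lane)) {0,1,2,3,4,5,6,7,8,9,10,11,12,13,14,15}
step 1: r0 <- (r0 + (0 + r0))        {0,1,2,3,4,5,6,7,8,9,10,11,12,13,14,15}
step 2: r0 <- 2                      {0,1,2,3,4,5,6,7,8,9,10,11,12,13,14,15}
step 3: eval (r0 < 5)                {0,1,2,3,4,5,6,7,8,9,10,11,12,13,14,15}
step 4: r2 <- ((r0 + r2) // -2)      {0,1,2,3,4,5,6,7,8,9,10,11,12,13,14,15}
step 5: r0 <- (r0 + 3)               {0,1,2,3,4,5,6,7,8,9,10,11,12,13,14,15}
step 6: eval (r0 < 5)                {0,1,2,3,4,5,6,7,8,9,10,11,12,13,14,15}
step 7: r2 <- lane                   {0,1,2,3,4,5,6,7,8,9,10,11,12,13,14,15}
step 8: r0 <- (lane + (r2 + r0))     {0,1,2,3,4,5,6,7,8,9,10,11,12,13,14,15}
step 9: eval (r0 <= -3)              {0,1,2,3,4,5,6,7,8,9,10,11,12,13,14,15}
step 10: r0 <- r2                     {0,1,2,3,4,5,6,7,8,9,10,11,12,13,14,15}
step 11: r2 <- (r2 % 5)               {0,1,2,3,4,5,6,7,8,9,10,11,12,13,14,15}
step 12: r0 <- 12                     {0,1,2,3,4,5,6,7,8,9,10,11,12,13,14,15}
step 13: r2 <- (r0 + lane)            {0,1,2,3,4,5,6,7,8,9,10,11,12,13,14,15}
step 14: r0 <- r2                     {0,1,2,3,4,5,6,7,8,9,10,11,12,13,14,15}
step 15: r0 <- 12                     {0,1,2,3,4,5,6,7,8,9,10,11,12,13,14,15}
step 16: r2 <- ((lane + 0) + r2)      {0,1,2,3,4,5,6,7,8,9,10,11,12,13,14,15}

Answer: 17 steps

r0: 12,12,12,12,12,12,12,12,12,12,12,12,12,12,12,12
r2: 12,14,16,18,20,22,24,26,28,30,32,34,36,38,40,42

steps = 17; useful = 272; efficiency = 272/272 = 1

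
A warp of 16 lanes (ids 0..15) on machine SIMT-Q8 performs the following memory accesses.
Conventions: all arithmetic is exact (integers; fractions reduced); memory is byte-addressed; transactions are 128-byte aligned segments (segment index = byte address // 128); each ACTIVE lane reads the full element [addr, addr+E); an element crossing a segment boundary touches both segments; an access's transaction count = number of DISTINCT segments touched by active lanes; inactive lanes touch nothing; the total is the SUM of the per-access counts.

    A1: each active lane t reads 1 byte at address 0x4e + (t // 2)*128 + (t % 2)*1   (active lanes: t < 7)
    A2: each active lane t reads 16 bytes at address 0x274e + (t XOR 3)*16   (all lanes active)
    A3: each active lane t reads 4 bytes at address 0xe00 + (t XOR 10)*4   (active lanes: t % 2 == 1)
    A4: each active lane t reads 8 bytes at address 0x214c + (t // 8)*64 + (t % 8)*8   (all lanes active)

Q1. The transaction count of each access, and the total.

A1: 4 transactions
A2: 3 transactions
A3: 1 transaction
A4: 2 transactions

Answer: 4,3,1,2; total 10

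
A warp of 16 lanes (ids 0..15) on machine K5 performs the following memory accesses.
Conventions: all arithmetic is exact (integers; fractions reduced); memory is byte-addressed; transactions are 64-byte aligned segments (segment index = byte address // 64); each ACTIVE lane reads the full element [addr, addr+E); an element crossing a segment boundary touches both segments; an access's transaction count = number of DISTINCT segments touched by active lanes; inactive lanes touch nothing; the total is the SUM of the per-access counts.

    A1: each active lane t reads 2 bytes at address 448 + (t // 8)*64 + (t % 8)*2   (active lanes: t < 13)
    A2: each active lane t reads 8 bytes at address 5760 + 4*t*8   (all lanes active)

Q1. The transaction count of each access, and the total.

A1: 2 transactions
A2: 8 transactions

Answer: 2,8; total 10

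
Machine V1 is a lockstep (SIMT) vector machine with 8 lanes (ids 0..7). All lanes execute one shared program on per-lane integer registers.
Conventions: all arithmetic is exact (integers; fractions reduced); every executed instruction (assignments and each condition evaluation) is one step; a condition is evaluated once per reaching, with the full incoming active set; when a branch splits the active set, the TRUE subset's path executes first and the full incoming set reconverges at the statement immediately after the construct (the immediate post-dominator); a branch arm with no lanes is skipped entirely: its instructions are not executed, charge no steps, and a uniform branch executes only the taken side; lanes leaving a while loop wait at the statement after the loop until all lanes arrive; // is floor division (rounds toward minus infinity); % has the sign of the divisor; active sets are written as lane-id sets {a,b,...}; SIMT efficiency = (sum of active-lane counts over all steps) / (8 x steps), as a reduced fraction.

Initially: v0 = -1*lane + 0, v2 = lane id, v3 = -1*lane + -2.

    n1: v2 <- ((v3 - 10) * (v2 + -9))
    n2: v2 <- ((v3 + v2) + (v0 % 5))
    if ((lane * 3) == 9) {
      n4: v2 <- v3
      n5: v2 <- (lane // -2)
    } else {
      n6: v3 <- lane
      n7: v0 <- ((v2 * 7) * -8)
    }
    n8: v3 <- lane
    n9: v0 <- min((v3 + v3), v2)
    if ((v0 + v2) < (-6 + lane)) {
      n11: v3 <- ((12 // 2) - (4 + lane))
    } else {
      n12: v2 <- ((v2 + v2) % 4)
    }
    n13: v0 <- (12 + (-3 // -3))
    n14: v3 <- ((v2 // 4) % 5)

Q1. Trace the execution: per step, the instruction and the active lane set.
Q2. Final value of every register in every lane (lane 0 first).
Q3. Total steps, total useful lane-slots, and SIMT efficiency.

step 0: v2 <- ((v3 - 10) * (v2 + -9)) {0,1,2,3,4,5,6,7}
step 1: v2 <- ((v3 + v2) + (v0 % 5)) {0,1,2,3,4,5,6,7}
step 2: eval ((lane * 3) == 9)       {0,1,2,3,4,5,6,7}
step 3: v2 <- v3                     {3}
step 4: v2 <- (lane // -2)           {3}
step 5: v3 <- lane                   {0,1,2,4,5,6,7}
step 6: v0 <- ((v2 * 7) * -8)        {0,1,2,4,5,6,7}
step 7: v3 <- lane                   {0,1,2,3,4,5,6,7}
step 8: v0 <- min((v3 + v3), v2)     {0,1,2,3,4,5,6,7}
step 9: eval ((v0 + v2) < (-6 + lane)) {0,1,2,3,4,5,6,7}
step 10: v3 <- ((12 // 2) - (4 + lane)) {3}
step 11: v2 <- ((v2 + v2) % 4)        {0,1,2,4,5,6,7}
step 12: v0 <- (12 + (-3 // -3))      {0,1,2,3,4,5,6,7}
step 13: v3 <- ((v2 // 4) % 5)        {0,1,2,3,4,5,6,7}

Answer: 14 steps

v0: 13,13,13,13,13,13,13,13
v2: 0,2,2,-2,2,2,0,0
v3: 0,0,0,4,0,0,0,0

steps = 14; useful = 88; efficiency = 88/112 = 11/14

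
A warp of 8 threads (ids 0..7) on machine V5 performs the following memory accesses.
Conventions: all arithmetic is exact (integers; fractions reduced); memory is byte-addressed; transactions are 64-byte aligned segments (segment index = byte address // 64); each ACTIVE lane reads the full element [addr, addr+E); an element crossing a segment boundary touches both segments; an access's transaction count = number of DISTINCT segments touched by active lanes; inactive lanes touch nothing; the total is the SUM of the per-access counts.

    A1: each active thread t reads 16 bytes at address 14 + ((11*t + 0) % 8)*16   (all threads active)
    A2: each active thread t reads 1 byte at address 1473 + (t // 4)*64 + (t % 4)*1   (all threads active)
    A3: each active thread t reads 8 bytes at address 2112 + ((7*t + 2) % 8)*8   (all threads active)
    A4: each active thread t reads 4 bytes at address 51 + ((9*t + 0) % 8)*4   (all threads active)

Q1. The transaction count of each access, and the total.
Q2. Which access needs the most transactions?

A1: 3 transactions
A2: 2 transactions
A3: 1 transaction
A4: 2 transactions

Answer: 3,2,1,2; total 8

Answer: A1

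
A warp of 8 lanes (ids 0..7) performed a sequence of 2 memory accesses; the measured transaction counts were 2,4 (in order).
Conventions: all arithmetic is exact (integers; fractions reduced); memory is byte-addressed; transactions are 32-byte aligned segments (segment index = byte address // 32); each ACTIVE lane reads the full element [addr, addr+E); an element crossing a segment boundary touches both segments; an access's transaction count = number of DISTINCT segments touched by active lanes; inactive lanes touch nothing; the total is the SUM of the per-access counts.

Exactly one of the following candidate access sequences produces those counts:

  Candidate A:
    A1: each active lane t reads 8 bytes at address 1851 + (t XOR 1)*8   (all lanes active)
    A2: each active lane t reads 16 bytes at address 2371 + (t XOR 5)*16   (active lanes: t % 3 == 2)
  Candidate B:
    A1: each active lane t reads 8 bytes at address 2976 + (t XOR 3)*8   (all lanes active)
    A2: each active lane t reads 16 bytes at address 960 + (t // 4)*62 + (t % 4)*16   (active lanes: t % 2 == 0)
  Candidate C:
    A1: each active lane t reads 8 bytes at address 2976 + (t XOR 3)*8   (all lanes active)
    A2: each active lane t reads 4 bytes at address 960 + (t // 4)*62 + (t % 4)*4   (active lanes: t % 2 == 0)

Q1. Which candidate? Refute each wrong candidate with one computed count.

A: A1 gives 3 transactions, not 2
C: A2 gives 3 transactions, not 4
B: all counts match (2,4)

Answer: B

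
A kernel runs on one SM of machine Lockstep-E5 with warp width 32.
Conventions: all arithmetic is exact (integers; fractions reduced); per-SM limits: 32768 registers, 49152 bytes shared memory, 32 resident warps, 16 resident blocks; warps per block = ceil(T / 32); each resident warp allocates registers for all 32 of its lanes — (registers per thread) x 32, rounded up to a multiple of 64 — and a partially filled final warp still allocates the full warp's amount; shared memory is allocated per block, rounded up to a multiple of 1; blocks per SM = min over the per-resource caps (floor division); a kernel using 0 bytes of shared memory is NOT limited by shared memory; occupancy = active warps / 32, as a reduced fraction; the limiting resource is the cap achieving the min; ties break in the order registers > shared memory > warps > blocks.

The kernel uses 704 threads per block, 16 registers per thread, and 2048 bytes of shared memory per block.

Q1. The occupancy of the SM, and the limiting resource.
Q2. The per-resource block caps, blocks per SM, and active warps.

Answer: occupancy 11/16, limited by warps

registers: 2 blocks
shared memory: 24 blocks
warps: 1 block
blocks: 16 blocks

Answer: 1 block, 22 active warps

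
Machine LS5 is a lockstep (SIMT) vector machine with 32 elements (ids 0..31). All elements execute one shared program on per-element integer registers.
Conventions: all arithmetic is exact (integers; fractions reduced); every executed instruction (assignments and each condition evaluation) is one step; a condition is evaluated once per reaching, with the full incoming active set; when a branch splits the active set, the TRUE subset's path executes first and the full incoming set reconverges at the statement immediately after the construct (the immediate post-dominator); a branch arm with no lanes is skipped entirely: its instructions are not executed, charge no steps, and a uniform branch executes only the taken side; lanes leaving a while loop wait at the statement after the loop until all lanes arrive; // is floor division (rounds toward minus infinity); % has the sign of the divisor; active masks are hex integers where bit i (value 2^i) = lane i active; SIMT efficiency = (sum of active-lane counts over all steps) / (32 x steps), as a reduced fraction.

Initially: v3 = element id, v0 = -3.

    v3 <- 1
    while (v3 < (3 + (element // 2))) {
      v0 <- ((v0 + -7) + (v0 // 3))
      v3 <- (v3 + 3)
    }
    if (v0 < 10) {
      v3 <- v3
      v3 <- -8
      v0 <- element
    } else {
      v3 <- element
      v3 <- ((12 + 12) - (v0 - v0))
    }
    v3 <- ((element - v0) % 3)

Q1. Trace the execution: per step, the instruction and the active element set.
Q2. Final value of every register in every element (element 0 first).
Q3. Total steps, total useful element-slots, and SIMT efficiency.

step 0: v3 <- 1                      0xffffffff
step 1: eval (v3 < (3 + (element // 2))) 0xffffffff
step 2: v0 <- ((v0 + -7) + (v0 // 3)) 0xffffffff
step 3: v3 <- (v3 + 3)               0xffffffff
step 4: eval (v3 < (3 + (element // 2))) 0xffffffff
step 5: v0 <- ((v0 + -7) + (v0 // 3)) 0xfffffff0
step 6: v3 <- (v3 + 3)               0xfffffff0
step 7: eval (v3 < (3 + (element // 2))) 0xfffffff0
step 8: v0 <- ((v0 + -7) + (v0 // 3)) 0xfffffc00
step 9: v3 <- (v3 + 3)               0xfffffc00
step 10: eval (v3 < (3 + (element // 2))) 0xfffffc00
step 11: v0 <- ((v0 + -7) + (v0 // 3)) 0xffff0000
step 12: v3 <- (v3 + 3)               0xffff0000
step 13: eval (v3 < (3 + (element // 2))) 0xffff0000
step 14: v0 <- ((v0 + -7) + (v0 // 3)) 0xffc00000
step 15: v3 <- (v3 + 3)               0xffc00000
step 16: eval (v3 < (3 + (element // 2))) 0xffc00000
step 17: v0 <- ((v0 + -7) + (v0 // 3)) 0xf0000000
step 18: v3 <- (v3 + 3)               0xf0000000
step 19: eval (v3 < (3 + (element // 2))) 0xf0000000
step 20: eval (v0 < 10)               0xffffffff
step 21: v3 <- v3                     0xffffffff
step 22: v3 <- -8                     0xffffffff
step 23: v0 <- element                0xffffffff
step 24: v3 <- ((element - v0) % 3)   0xffffffff

Answer: 25 steps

v3: 0,0,0,0,0,0,0,0,0,0,0,0,0,0,0,0,0,0,0,0,0,0,0,0,0,0,0,0,0,0,0,0
v0: 0,1,2,3,4,5,6,7,8,9,10,11,12,13,14,15,16,17,18,19,20,21,22,23,24,25,26,27,28,29,30,31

steps = 25; useful = 560; efficiency = 560/800 = 7/10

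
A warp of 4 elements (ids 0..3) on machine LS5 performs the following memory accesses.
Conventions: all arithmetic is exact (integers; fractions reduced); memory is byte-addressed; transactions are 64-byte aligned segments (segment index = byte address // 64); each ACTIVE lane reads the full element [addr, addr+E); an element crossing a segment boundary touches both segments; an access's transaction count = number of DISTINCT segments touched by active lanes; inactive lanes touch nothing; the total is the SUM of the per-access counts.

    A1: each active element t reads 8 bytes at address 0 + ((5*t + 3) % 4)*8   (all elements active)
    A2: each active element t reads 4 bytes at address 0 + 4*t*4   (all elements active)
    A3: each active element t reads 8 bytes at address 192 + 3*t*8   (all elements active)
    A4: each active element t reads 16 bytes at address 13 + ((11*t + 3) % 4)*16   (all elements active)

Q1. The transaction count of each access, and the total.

A1: 1 transaction
A2: 1 transaction
A3: 2 transactions
A4: 2 transactions

Answer: 1,1,2,2; total 6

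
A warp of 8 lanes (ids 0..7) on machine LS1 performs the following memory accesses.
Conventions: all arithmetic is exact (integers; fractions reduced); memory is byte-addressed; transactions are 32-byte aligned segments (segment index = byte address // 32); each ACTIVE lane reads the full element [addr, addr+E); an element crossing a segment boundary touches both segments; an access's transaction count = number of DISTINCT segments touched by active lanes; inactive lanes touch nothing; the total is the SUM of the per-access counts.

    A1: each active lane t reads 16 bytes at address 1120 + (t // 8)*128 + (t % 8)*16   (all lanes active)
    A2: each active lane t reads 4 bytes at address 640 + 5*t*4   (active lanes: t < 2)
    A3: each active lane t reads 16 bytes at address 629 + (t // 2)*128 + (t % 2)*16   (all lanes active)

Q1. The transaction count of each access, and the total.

A1: 4 transactions
A2: 1 transaction
A3: 8 transactions

Answer: 4,1,8; total 13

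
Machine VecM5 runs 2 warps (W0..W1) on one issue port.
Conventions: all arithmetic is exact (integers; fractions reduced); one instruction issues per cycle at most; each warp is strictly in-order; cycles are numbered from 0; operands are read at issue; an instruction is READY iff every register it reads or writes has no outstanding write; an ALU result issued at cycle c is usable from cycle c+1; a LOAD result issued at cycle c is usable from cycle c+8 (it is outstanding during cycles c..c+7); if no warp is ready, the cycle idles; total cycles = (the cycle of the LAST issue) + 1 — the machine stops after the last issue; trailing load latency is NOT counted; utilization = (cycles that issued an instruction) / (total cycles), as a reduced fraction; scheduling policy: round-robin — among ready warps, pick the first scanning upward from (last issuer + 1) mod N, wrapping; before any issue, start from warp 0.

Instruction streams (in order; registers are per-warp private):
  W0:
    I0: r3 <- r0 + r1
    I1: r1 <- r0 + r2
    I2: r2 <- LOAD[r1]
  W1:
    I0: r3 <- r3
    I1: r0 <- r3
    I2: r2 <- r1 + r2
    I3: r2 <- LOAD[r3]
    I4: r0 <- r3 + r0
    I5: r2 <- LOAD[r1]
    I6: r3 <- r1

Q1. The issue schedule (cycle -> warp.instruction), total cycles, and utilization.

cycle 0: W0.I0
cycle 1: W1.I0
cycle 2: W0.I1
cycle 3: W1.I1
cycle 4: W0.I2
cycle 5: W1.I2
cycle 6: W1.I3
cycle 7: W1.I4
cycle 8: idle
cycle 9: idle
cycle 10: idle
cycle 11: idle
cycle 12: idle
cycle 13: idle
cycle 14: W1.I5
cycle 15: W1.I6

Answer: 16 cycles, utilization 5/8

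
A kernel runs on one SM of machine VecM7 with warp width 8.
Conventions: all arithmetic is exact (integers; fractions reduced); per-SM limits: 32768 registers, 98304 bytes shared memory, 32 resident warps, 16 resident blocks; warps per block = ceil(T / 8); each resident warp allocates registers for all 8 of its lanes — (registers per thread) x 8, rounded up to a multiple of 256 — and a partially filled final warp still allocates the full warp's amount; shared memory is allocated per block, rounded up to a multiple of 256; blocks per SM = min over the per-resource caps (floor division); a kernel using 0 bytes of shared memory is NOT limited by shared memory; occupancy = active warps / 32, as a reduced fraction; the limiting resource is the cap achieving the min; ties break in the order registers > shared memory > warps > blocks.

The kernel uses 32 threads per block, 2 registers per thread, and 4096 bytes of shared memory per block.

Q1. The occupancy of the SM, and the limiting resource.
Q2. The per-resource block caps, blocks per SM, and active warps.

Answer: occupancy 1, limited by warps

registers: 32 blocks
shared memory: 24 blocks
warps: 8 blocks
blocks: 16 blocks

Answer: 8 blocks, 32 active warps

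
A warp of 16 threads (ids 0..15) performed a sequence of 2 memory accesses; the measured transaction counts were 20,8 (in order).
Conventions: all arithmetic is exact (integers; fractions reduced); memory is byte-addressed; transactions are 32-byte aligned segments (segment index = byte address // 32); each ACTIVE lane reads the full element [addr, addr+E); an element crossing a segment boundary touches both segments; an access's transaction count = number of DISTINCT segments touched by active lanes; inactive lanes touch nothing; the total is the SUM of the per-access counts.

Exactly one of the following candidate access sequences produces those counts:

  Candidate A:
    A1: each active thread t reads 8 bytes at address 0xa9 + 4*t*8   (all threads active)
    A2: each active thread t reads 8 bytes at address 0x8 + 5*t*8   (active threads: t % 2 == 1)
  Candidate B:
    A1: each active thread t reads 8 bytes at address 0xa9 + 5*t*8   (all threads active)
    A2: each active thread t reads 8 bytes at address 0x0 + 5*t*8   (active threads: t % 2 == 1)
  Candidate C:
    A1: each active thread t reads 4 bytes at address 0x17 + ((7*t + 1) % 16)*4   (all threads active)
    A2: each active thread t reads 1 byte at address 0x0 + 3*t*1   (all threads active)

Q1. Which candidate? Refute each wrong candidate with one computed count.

A: A1 gives 16 transactions, not 20
C: A1 gives 3 transactions, not 20
B: all counts match (20,8)

Answer: B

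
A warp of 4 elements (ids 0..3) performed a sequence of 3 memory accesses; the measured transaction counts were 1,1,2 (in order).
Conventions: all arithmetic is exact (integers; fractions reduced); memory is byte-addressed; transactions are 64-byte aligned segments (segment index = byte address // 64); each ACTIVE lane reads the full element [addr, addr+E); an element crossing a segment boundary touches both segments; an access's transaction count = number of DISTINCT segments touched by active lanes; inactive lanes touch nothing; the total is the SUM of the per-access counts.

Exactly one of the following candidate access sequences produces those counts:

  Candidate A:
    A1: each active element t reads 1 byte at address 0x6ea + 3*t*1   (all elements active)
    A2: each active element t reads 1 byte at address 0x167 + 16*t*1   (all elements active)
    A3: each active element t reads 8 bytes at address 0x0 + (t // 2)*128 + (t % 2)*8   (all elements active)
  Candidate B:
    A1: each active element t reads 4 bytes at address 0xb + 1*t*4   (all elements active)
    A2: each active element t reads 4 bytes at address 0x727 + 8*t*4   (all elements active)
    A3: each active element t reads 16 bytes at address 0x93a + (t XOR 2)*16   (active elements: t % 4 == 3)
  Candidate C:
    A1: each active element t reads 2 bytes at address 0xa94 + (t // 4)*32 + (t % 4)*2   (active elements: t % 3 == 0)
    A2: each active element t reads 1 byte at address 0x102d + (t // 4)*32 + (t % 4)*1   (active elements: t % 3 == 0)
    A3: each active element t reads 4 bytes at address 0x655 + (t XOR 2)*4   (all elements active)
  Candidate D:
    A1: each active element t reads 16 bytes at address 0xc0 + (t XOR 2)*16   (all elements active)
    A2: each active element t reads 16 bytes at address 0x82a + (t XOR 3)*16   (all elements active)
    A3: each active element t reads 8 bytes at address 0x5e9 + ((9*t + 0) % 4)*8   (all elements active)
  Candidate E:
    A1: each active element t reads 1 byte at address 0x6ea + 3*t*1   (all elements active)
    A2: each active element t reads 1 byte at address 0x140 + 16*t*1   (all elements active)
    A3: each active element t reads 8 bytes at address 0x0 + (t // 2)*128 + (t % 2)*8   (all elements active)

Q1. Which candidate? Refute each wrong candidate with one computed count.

A: A2 gives 2 transactions, not 1
B: A2 gives 3 transactions, not 1
C: A3 gives 1 transaction, not 2
D: A2 gives 2 transactions, not 1
E: all counts match (1,1,2)

Answer: E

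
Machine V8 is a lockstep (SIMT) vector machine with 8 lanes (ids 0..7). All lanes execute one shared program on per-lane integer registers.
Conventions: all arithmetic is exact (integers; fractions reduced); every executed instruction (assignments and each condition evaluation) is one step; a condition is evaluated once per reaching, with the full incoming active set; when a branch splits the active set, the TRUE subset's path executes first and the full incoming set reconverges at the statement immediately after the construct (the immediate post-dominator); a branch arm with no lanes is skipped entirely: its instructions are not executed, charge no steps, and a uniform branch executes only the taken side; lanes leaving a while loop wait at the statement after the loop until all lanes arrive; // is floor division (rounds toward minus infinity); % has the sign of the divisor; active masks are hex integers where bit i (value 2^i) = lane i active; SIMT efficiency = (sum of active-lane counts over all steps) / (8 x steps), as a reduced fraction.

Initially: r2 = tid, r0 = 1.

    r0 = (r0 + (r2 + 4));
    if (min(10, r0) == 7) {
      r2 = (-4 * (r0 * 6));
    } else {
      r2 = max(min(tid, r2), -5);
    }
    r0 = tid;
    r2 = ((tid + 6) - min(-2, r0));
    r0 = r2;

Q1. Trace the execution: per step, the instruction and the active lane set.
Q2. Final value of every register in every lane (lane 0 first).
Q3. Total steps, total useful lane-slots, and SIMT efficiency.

step 0: r0 <- (r0 + (r2 + 4))        0xff
step 1: eval (min(10, r0) == 7)      0xff
step 2: r2 <- (-4 * (r0 * 6))        0x04
step 3: r2 <- max(min(tid, r2), -5)  0xfb
step 4: r0 <- tid                    0xff
step 5: r2 <- ((tid + 6) - min(-2, r0)) 0xff
step 6: r0 <- r2                     0xff

Answer: 7 steps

r2: 8,9,10,11,12,13,14,15
r0: 8,9,10,11,12,13,14,15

steps = 7; useful = 48; efficiency = 48/56 = 6/7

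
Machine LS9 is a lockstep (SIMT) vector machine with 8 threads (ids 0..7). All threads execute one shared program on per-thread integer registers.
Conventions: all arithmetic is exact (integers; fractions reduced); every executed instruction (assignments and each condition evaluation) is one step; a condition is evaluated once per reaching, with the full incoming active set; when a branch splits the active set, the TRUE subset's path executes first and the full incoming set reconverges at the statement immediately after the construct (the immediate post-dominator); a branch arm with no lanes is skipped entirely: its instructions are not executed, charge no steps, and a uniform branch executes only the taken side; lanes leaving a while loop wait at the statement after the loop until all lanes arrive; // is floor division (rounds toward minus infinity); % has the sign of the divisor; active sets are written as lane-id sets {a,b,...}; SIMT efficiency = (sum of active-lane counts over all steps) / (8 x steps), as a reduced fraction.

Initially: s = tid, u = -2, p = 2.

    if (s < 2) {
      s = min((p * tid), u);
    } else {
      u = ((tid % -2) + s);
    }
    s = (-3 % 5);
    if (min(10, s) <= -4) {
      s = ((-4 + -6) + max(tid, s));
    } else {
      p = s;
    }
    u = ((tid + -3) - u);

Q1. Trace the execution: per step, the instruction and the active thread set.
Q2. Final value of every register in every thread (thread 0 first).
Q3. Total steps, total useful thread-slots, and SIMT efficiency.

step 0: eval (s < 2)                 {0,1,2,3,4,5,6,7}
step 1: s <- min((p * tid), u)       {0,1}
step 2: u <- ((tid % -2) + s)        {2,3,4,5,6,7}
step 3: s <- (-3 % 5)                {0,1,2,3,4,5,6,7}
step 4: eval (min(10, s) <= -4)      {0,1,2,3,4,5,6,7}
step 5: p <- s                       {0,1,2,3,4,5,6,7}
step 6: u <- ((tid + -3) - u)        {0,1,2,3,4,5,6,7}

Answer: 7 steps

s: 2,2,2,2,2,2,2,2
u: -1,0,-3,-2,-3,-2,-3,-2
p: 2,2,2,2,2,2,2,2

steps = 7; useful = 48; efficiency = 48/56 = 6/7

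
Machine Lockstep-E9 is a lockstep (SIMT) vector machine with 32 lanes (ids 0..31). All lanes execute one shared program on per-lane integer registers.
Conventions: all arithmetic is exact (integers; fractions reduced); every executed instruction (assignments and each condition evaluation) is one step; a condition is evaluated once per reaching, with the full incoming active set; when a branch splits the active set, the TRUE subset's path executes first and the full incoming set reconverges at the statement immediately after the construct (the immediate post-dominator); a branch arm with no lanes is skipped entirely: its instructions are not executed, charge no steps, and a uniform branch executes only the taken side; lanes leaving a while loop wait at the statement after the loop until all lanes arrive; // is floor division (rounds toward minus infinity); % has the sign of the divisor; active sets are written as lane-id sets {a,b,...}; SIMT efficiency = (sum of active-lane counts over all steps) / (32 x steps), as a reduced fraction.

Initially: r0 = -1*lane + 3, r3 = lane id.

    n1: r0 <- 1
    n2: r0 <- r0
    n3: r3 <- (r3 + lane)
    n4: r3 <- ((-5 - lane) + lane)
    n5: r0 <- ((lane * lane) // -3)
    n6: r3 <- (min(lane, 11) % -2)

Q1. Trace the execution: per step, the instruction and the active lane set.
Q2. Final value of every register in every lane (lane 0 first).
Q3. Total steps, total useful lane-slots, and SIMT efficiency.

step 0: r0 <- 1                      {0,1,2,3,4,5,6,7,8,9,10,11,12,13,14,15,16,17,18,19,20,21,22,23,24,25,26,27,28,29,30,31}
step 1: r0 <- r0                     {0,1,2,3,4,5,6,7,8,9,10,11,12,13,14,15,16,17,18,19,20,21,22,23,24,25,26,27,28,29,30,31}
step 2: r3 <- (r3 + lane)            {0,1,2,3,4,5,6,7,8,9,10,11,12,13,14,15,16,17,18,19,20,21,22,23,24,25,26,27,28,29,30,31}
step 3: r3 <- ((-5 - lane) + lane)   {0,1,2,3,4,5,6,7,8,9,10,11,12,13,14,15,16,17,18,19,20,21,22,23,24,25,26,27,28,29,30,31}
step 4: r0 <- ((lane * lane) // -3)  {0,1,2,3,4,5,6,7,8,9,10,11,12,13,14,15,16,17,18,19,20,21,22,23,24,25,26,27,28,29,30,31}
step 5: r3 <- (min(lane, 11) % -2)   {0,1,2,3,4,5,6,7,8,9,10,11,12,13,14,15,16,17,18,19,20,21,22,23,24,25,26,27,28,29,30,31}

Answer: 6 steps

r0: 0,-1,-2,-3,-6,-9,-12,-17,-22,-27,-34,-41,-48,-57,-66,-75,-86,-97,-108,-121,-134,-147,-162,-177,-192,-209,-226,-243,-262,-281,-300,-321
r3: 0,-1,0,-1,0,-1,0,-1,0,-1,0,-1,-1,-1,-1,-1,-1,-1,-1,-1,-1,-1,-1,-1,-1,-1,-1,-1,-1,-1,-1,-1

steps = 6; useful = 192; efficiency = 192/192 = 1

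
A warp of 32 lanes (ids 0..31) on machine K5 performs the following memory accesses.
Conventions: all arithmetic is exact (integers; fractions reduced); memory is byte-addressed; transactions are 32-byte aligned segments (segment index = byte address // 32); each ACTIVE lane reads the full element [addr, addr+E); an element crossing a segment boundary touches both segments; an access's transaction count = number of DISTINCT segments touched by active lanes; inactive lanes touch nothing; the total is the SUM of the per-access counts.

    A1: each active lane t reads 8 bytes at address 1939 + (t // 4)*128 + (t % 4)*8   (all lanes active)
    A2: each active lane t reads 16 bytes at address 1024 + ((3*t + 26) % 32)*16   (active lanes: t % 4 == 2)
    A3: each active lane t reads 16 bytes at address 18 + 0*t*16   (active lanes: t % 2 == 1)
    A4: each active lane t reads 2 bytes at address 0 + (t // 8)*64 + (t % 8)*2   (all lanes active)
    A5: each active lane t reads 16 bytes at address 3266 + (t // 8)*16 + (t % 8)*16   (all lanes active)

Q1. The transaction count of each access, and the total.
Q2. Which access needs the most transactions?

A1: 16 transactions
A2: 8 transactions
A3: 2 transactions
A4: 4 transactions
A5: 6 transactions

Answer: 16,8,2,4,6; total 36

Answer: A1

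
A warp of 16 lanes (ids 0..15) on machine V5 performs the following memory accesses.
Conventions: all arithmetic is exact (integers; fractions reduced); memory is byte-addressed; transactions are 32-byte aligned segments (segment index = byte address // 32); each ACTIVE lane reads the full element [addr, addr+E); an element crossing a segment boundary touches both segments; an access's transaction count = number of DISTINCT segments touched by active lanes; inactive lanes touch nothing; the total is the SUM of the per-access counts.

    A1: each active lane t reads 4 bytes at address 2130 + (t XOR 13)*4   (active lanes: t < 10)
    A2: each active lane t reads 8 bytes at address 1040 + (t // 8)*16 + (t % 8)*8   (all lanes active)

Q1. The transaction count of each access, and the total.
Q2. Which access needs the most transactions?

A1: 2 transactions
A2: 3 transactions

Answer: 2,3; total 5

Answer: A2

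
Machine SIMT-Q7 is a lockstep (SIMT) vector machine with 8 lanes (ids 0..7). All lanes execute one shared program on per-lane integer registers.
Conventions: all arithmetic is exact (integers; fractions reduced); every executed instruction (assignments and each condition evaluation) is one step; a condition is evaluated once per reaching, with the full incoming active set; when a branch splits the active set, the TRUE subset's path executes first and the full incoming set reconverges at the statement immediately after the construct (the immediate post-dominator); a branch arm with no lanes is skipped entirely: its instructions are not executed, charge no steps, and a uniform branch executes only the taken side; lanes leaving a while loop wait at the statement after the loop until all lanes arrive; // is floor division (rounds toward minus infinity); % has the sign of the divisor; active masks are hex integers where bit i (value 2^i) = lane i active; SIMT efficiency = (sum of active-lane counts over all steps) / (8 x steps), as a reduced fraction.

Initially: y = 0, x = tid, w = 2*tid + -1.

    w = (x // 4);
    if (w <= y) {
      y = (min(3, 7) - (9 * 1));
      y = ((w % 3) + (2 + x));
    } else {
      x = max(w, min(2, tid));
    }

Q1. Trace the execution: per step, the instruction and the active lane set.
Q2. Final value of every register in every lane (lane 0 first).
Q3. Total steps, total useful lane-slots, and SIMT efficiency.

step 0: w <- (x // 4)                0xff
step 1: eval (w <= y)                0xff
step 2: y <- (min(3, 7) - (9 * 1))   0x0f
step 3: y <- ((w % 3) + (2 + x))     0x0f
step 4: x <- max(w, min(2, tid))     0xf0

Answer: 5 steps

y: 2,3,4,5,0,0,0,0
x: 0,1,2,3,2,2,2,2
w: 0,0,0,0,1,1,1,1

steps = 5; useful = 28; efficiency = 28/40 = 7/10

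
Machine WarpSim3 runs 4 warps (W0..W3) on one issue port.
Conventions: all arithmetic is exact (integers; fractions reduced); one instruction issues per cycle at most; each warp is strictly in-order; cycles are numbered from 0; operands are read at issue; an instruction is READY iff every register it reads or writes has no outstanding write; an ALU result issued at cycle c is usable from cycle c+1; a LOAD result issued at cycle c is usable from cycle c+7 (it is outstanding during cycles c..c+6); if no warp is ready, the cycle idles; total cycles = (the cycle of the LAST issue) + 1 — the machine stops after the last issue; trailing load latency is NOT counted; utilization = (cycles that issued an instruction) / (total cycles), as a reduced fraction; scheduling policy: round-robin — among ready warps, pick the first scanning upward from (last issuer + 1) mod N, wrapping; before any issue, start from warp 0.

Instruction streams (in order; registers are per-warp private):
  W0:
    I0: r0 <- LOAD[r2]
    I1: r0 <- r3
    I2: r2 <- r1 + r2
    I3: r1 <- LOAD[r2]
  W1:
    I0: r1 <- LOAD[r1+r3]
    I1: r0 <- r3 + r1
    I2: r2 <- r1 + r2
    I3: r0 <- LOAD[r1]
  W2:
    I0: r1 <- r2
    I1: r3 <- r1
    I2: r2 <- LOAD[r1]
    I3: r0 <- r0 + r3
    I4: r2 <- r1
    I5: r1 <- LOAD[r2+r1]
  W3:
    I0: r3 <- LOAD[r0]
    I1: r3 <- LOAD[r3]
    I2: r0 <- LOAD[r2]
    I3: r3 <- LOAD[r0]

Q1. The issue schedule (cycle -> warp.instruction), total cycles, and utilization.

cycle 0: W0.I0
cycle 1: W1.I0
cycle 2: W2.I0
cycle 3: W3.I0
cycle 4: W2.I1
cycle 5: W2.I2
cycle 6: W2.I3
cycle 7: W0.I1
cycle 8: W1.I1
cycle 9: W0.I2
cycle 10: W1.I2
cycle 11: W3.I1
cycle 12: W0.I3
cycle 13: W1.I3
cycle 14: W2.I4
cycle 15: W3.I2
cycle 16: W2.I5
cycle 17: idle
cycle 18: idle
cycle 19: idle
cycle 20: idle
cycle 21: idle
cycle 22: W3.I3

Answer: 23 cycles, utilization 18/23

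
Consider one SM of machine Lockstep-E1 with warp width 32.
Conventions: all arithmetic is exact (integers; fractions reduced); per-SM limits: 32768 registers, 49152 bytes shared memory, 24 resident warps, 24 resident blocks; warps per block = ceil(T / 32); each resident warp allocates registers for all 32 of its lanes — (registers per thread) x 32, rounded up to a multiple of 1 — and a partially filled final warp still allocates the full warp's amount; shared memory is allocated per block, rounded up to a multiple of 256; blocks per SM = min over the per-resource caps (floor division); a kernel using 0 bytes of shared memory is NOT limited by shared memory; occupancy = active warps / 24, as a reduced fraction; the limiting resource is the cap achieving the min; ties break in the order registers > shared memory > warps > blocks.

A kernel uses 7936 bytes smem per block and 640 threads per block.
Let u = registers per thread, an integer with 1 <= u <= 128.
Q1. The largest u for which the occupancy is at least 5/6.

Answer: u = 51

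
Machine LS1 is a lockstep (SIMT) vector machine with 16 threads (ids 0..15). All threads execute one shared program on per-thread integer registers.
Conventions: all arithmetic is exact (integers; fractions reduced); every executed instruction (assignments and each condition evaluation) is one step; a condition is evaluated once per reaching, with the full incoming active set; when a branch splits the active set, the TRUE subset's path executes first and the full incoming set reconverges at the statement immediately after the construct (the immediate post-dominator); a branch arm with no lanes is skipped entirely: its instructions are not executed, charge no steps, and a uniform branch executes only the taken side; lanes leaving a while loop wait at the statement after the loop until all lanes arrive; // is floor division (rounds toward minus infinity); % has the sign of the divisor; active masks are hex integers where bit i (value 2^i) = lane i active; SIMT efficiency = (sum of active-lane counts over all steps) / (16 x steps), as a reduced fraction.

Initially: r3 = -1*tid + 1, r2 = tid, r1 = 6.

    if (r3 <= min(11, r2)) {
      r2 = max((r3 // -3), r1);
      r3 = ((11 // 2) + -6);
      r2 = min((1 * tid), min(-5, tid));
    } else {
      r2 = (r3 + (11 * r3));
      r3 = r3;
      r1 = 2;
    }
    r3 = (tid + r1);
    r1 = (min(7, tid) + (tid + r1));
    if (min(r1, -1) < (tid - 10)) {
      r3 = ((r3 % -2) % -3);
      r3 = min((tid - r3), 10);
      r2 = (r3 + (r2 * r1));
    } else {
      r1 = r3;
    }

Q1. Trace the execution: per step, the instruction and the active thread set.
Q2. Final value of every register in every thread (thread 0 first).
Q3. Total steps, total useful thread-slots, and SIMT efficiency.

step 0: eval (r3 <= min(11, r2))     0xffff
step 1: r2 <- max((r3 // -3), r1)    0xfffe
step 2: r3 <- ((11 // 2) + -6)       0xfffe
step 3: r2 <- min((1 * tid), min(-5, tid)) 0xfffe
step 4: r2 <- (r3 + (11 * r3))       0x0001
step 5: r3 <- r3                     0x0001
step 6: r1 <- 2                      0x0001
step 7: r3 <- (tid + r1)             0xffff
step 8: r1 <- (min(7, tid) + (tid + r1)) 0xffff
step 9: eval (min(r1, -1) < (tid - 10)) 0xffff
step 10: r3 <- ((r3 % -2) % -3)       0xfc00
step 11: r3 <- min((tid - r3), 10)    0xfc00
step 12: r2 <- (r3 + (r2 * r1))       0xfc00
step 13: r1 <- r3                     0x03ff

Answer: 14 steps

r3: 2,7,8,9,10,11,12,13,14,15,10,10,10,10,10,10
r2: 12,-5,-5,-5,-5,-5,-5,-5,-5,-5,-105,-110,-115,-120,-125,-130
r1: 2,7,8,9,10,11,12,13,14,15,23,24,25,26,27,28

steps = 14; useful = 140; efficiency = 140/224 = 5/8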